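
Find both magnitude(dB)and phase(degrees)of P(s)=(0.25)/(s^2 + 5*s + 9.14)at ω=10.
Substitute s = j*10: P(j10) = -0.00211193 - 0.00116219j.
|P| = 20*log₁₀(sqrt(Re²+Im²)) = -52.36 dB.
∠P = atan2(Im, Re) = -151.18°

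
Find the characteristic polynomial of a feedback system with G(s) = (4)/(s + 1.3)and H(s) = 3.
Characteristic poly = G_den * H_den + G_num * H_num = (s + 1.3) + (12) = s + 13.3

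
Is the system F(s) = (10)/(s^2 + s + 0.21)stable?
Denominator: s^2 + s + 0.21 = (s + 0.3)(s + 0.7). Poles: -0.3, -0.7. All Re(p)<0: Yes (stable)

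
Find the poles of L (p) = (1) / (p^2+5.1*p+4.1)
Set denominator = 0: p^2 + 5.1*p + 4.1 = (p + 1)(p + 4.1) = 0 → Poles: -1, -4.1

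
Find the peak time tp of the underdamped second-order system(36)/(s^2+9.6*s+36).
Standard form: ωn²/(s²+2ζωn·s+ωn²) → ωn = 6, ζ = 0.8.
ωd = ωn·√(1-ζ²) = 6·√(1-0.8²) = 3.6.
tp = π/ωd = π/3.6 = 0.8727 s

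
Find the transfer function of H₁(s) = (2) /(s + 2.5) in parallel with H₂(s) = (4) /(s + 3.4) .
Parallel: H = H₁ + H₂ = (n₁·d₂ + n₂·d₁)/(d₁·d₂).
n₁·d₂ = 2*s + 6.8. n₂·d₁ = 4*s + 10. Sum = 6*s + 16.8. d₁·d₂ = s^2 + 5.9*s + 8.5.
H(s) = (6*s + 16.8)/(s^2 + 5.9*s + 8.5)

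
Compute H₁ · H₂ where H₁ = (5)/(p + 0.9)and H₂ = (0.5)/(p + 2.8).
Series: H = H₁ · H₂ = (n₁·n₂)/(d₁·d₂).
Num: n₁·n₂ = 2.5. Den: d₁·d₂ = p^2 + 3.7*p + 2.52.
H(p) = (2.5)/(p^2 + 3.7*p + 2.52)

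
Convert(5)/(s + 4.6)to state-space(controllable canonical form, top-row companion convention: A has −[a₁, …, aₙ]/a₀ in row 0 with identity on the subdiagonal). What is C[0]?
Reachable canonical form: C = numerator coefficients (right-aligned, zero-padded to length n).
num = 5, C = [[5]].
C[0] = 5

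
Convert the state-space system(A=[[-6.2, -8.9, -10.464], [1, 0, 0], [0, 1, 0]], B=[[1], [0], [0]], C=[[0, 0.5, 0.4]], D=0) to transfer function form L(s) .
L(s) = C(sI - A)⁻¹B + D.
Characteristic polynomial det(sI - A) = s^3 + 6.2*s^2 + 8.9*s + 10.464.
Numerator from C·adj(sI-A)·B + D·det(sI-A) = 0.5*s + 0.4.
L(s) = (0.5*s + 0.4)/(s^3 + 6.2*s^2 + 8.9*s + 10.464)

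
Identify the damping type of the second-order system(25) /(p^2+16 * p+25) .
Standard form: ωn²/(p²+2ζωn·p+ωn²) gives ωn=5, ζ=1.6.
Overdamped (ζ = 1.6 > 1)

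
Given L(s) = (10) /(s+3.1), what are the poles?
Set denominator = 0: s + 3.1 = 0 → Poles: -3.1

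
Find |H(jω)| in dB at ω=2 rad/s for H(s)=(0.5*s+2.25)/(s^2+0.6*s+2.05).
Substitute s = j*2: H(j2) = -0.608011 - 0.886981j.
|H(j2)| = sqrt(Re² + Im²) = 1.075.
20*log₁₀(1.075) = 0.63 dB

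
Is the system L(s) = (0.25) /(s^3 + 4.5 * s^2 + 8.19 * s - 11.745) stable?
Denominator: s^3 + 4.5*s^2 + 8.19*s - 11.745 = (s - 0.9)(s^2 + 5.4*s + 13.05). Poles: -2.7 + 2.4j, -2.7 - 2.4j, 0.9. All Re(p)<0: No (unstable)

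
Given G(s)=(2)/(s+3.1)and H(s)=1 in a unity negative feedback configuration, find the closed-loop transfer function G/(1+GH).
Closed-loop T = G/(1+GH).
Numerator: G_num * H_den = 2.
Denominator: G_den * H_den + G_num * H_num = (s + 3.1) + (2) = s + 5.1.
T(s) = (2)/(s + 5.1)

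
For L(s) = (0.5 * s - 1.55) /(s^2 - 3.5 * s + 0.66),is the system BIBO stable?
Denominator: s^2 - 3.5*s + 0.66 = (s - 3.3)(s - 0.2). Poles: 0.2, 3.3. All Re(p)<0: No (unstable)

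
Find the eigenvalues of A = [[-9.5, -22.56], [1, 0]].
Eigenvalues solve det(λI - A) = 0.
Characteristic polynomial: λ^2 + 9.5*λ + 22.56 = 0.
Factor: (λ + 4.8)(λ + 4.7) = 0.
Roots: -4.7, -4.8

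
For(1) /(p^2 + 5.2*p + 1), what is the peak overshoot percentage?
Standard form: ωn²/(p²+2ζωn·p+ωn²) → ωn = 1, ζ = 2.6.
ζ ≥ 1, so the response is non-oscillatory: peak overshoot = 0%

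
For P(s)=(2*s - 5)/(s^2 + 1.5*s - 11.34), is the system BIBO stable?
Denominator: s^2 + 1.5*s - 11.34 = (s - 2.7)(s + 4.2). Poles: -4.2, 2.7. All Re(p)<0: No (unstable)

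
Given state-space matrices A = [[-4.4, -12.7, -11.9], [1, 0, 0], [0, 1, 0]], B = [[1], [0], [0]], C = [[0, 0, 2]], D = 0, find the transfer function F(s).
F(s) = C(sI - A)⁻¹B + D.
Characteristic polynomial det(sI - A) = s^3 + 4.4*s^2 + 12.7*s + 11.9.
Numerator from C·adj(sI-A)·B + D·det(sI-A) = 2.
F(s) = (2)/(s^3 + 4.4*s^2 + 12.7*s + 11.9)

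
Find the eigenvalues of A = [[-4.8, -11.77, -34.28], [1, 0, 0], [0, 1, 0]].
Eigenvalues solve det(λI - A) = 0.
Characteristic polynomial: λ^3 + 4.8*λ^2 + 11.77*λ + 34.28 = 0.
Factor: (λ + 4)(λ^2 + 0.8*λ + 8.57) = 0.
Roots: -0.4 + 2.9j, -0.4 - 2.9j, -4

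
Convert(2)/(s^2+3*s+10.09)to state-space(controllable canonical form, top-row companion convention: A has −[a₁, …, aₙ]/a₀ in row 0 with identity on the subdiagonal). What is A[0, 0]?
Reachable canonical form for den = s^2 + 3*s + 10.09: top row of A = -[a₁,a₂,...,aₙ]/a₀, ones on the subdiagonal, zeros elsewhere.
A = [[-3, -10.09], [1, 0]].
A[0,0] = -3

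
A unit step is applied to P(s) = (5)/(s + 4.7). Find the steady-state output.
FVT: lim_{t→∞} y(t) = lim_{s→0} s*Y(s) where Y(s) = P(s)/s.
= lim_{s→0} P(s) = P(0) = num(0)/den(0) = 5/4.7 = 1.064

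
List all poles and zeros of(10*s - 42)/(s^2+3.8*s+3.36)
Set denominator = 0: s^2 + 3.8*s + 3.36 = (s + 1.4)(s + 2.4) = 0 → Poles: -1.4, -2.4
Set numerator = 0: 10*s - 42 = 0 → Zeros: 4.2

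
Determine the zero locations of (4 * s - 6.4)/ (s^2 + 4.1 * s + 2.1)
Set numerator = 0: 4*s - 6.4 = 0 → Zeros: 1.6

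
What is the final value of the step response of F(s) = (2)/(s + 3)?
FVT: lim_{t→∞} y(t) = lim_{s→0} s*Y(s) where Y(s) = F(s)/s.
= lim_{s→0} F(s) = F(0) = num(0)/den(0) = 2/3 = 0.6667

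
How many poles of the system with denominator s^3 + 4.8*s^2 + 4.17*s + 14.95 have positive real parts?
s^3 + 4.8*s^2 + 4.17*s + 14.95 = (s + 4.6)(s^2 + 0.2*s + 3.25). Poles: -0.1 + 1.8j, -0.1 - 1.8j, -4.6. RHP poles (Re>0): 0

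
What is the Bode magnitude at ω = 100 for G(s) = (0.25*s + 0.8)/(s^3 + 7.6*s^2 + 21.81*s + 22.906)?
Substitute s = j*100: G(j100) = -2.49709e-05 - 1.09962e-06j.
|G(j100)| = sqrt(Re² + Im²) = 2.5e-05.
20*log₁₀(2.5e-05) = -92.04 dB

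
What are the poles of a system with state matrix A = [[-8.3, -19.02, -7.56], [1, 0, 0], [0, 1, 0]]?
Eigenvalues solve det(λI - A) = 0.
Characteristic polynomial: λ^3 + 8.3*λ^2 + 19.02*λ + 7.56 = 0.
Factor: (λ + 0.5)(λ + 3.6)(λ + 4.2) = 0.
Roots: -0.5, -3.6, -4.2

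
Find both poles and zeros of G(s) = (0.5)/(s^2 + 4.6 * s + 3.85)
Set denominator = 0: s^2 + 4.6*s + 3.85 = (s + 1.1)(s + 3.5) = 0 → Poles: -1.1, -3.5
Numerator is a nonzero constant (0.5) → Zeros: none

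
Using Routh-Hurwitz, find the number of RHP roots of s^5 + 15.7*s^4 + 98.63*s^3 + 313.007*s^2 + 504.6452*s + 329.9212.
Routh array:
s^5: [1, 98.63, 504.6452]; s^4: [15.7, 313.007, 329.9212]; s^3: [78.6932, 483.631]; s^2: [216.518, 329.9212]; s^1: [363.722]; s^0: [329.9212]
First column: [1, 15.7, 78.6932, 216.518, 363.722, 329.9212]. Sign changes = RHP roots = 0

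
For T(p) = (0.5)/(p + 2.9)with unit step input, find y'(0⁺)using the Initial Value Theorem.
IVT: y'(0⁺) = lim_{p→∞} p²·Y(p) = lim_{p→∞} p·T(p).
deg(num) = 0, deg(den) = 1, relative degree = 1, so p·T(p) → (leading num)/(leading den) = 0.5/1 = 0.5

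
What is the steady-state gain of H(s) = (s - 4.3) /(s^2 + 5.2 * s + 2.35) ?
DC gain = H(0) = num(0)/den(0) = -4.3/2.35 = -1.83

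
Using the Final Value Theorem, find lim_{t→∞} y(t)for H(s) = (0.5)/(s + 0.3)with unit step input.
FVT: lim_{t→∞} y(t) = lim_{s→0} s*Y(s) where Y(s) = H(s)/s.
= lim_{s→0} H(s) = H(0) = num(0)/den(0) = 0.5/0.3 = 1.667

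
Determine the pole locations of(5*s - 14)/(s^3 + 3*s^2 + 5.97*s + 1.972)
Set denominator = 0: s^3 + 3*s^2 + 5.97*s + 1.972 = (s + 0.4)(s^2 + 2.6*s + 4.93) = 0 → Poles: -0.4, -1.3 + 1.8j, -1.3 - 1.8j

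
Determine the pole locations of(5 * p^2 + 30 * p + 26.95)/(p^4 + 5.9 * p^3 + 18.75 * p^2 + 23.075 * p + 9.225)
Set denominator = 0: p^4 + 5.9*p^3 + 18.75*p^2 + 23.075*p + 9.225 = (p + 0.9)(p + 1)(p^2 + 4*p + 10.25) = 0 → Poles: -0.9, -1, -2 + 2.5j, -2 - 2.5j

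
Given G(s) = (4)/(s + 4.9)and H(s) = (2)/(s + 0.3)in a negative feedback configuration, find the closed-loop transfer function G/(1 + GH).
Closed-loop T = G/(1+GH).
Numerator: G_num * H_den = 4*s + 1.2.
Denominator: G_den * H_den + G_num * H_num = (s^2 + 5.2*s + 1.47) + (8) = s^2 + 5.2*s + 9.47.
T(s) = (4*s + 1.2)/(s^2 + 5.2*s + 9.47)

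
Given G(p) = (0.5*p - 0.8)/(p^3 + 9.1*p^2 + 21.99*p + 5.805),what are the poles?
Set denominator = 0: p^3 + 9.1*p^2 + 21.99*p + 5.805 = (p + 4.5)(p + 0.3)(p + 4.3) = 0 → Poles: -0.3, -4.3, -4.5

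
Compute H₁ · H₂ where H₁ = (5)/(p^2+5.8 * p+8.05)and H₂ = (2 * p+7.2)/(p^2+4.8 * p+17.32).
Series: H = H₁ · H₂ = (n₁·n₂)/(d₁·d₂).
Num: n₁·n₂ = 10*p + 36. Den: d₁·d₂ = p^4 + 10.6*p^3 + 53.21*p^2 + 139.096*p + 139.426.
H(p) = (10*p + 36)/(p^4 + 10.6*p^3 + 53.21*p^2 + 139.096*p + 139.426)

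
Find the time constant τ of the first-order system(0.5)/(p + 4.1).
First-order system: τ = -1/pole. Pole = -4.1. τ = -1/(-4.1) = 0.2439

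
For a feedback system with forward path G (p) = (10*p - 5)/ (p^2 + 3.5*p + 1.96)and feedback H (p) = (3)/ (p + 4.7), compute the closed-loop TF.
Closed-loop T = G/(1+GH).
Numerator: G_num * H_den = 10*p^2 + 42*p - 23.5.
Denominator: G_den * H_den + G_num * H_num = (p^3 + 8.2*p^2 + 18.41*p + 9.212) + (30*p - 15) = p^3 + 8.2*p^2 + 48.41*p - 5.788.
T(p) = (10*p^2 + 42*p - 23.5)/(p^3 + 8.2*p^2 + 48.41*p - 5.788)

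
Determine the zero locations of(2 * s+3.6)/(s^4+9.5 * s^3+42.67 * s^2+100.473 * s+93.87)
Set numerator = 0: 2*s + 3.6 = 0 → Zeros: -1.8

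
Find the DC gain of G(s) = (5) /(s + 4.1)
DC gain = G(0) = num(0)/den(0) = 5/4.1 = 1.22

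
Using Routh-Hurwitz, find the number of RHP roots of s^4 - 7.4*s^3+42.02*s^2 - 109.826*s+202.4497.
Routh array:
s^4: [1, 42.02, 202.4497]; s^3: [-7.4, -109.826]; s^2: [27.1786, 202.4497]; s^1: [-54.7045]; s^0: [202.4497]
First column: [1, -7.4, 27.1786, -54.7045, 202.4497]. Sign changes = RHP roots = 4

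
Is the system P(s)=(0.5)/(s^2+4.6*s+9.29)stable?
Denominator: s^2 + 4.6*s + 9.29. Poles: -2.3 + 2j, -2.3 - 2j. All Re(p)<0: Yes (stable)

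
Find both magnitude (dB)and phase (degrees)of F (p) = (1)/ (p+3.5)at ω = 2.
Substitute p = j*2: F(j2) = 0.215385 - 0.123077j.
|F| = 20*log₁₀(sqrt(Re²+Im²)) = -12.11 dB.
∠F = atan2(Im, Re) = -29.74°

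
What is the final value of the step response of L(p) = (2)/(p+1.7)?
FVT: lim_{t→∞} y(t) = lim_{p→0} p*Y(p) where Y(p) = L(p)/p.
= lim_{p→0} L(p) = L(0) = num(0)/den(0) = 2/1.7 = 1.176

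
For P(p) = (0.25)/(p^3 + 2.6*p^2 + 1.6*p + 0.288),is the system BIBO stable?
Denominator: p^3 + 2.6*p^2 + 1.6*p + 0.288 = (p + 1.8)(p + 0.4)(p + 0.4). Poles: -0.4, -0.4, -1.8. All Re(p)<0: Yes (stable)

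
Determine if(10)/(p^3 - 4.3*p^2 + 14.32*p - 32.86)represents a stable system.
Denominator: p^3 - 4.3*p^2 + 14.32*p - 32.86 = (p - 3.1)(p^2 - 1.2*p + 10.6). Poles: 0.6 + 3.2j, 0.6 - 3.2j, 3.1. All Re(p)<0: No (unstable)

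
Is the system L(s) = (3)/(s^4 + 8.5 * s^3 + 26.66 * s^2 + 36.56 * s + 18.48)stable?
Denominator: s^4 + 8.5*s^3 + 26.66*s^2 + 36.56*s + 18.48 = (s + 2.2)(s + 1.5)(s + 2)(s + 2.8). Poles: -1.5, -2, -2.2, -2.8. All Re(p)<0: Yes (stable)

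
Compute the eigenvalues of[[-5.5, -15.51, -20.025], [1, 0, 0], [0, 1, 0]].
Eigenvalues solve det(λI - A) = 0.
Characteristic polynomial: λ^3 + 5.5*λ^2 + 15.51*λ + 20.025 = 0.
Factor: (λ + 2.5)(λ^2 + 3*λ + 8.01) = 0.
Roots: -1.5 + 2.4j, -1.5 - 2.4j, -2.5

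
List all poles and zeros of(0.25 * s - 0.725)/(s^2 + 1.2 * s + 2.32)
Set denominator = 0: s^2 + 1.2*s + 2.32 = 0 → Poles: -0.6 + 1.4j, -0.6 - 1.4j
Set numerator = 0: 0.25*s - 0.725 = 0 → Zeros: 2.9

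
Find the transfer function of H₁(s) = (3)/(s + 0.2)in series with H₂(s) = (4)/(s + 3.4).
Series: H = H₁ · H₂ = (n₁·n₂)/(d₁·d₂).
Num: n₁·n₂ = 12. Den: d₁·d₂ = s^2 + 3.6*s + 0.68.
H(s) = (12)/(s^2 + 3.6*s + 0.68)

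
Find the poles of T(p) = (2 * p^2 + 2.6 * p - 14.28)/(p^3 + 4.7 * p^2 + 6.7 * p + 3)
Set denominator = 0: p^3 + 4.7*p^2 + 6.7*p + 3 = (p + 1.2)(p + 2.5)(p + 1) = 0 → Poles: -1, -1.2, -2.5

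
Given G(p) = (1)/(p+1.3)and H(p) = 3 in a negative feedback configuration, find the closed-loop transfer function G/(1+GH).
Closed-loop T = G/(1+GH).
Numerator: G_num * H_den = 1.
Denominator: G_den * H_den + G_num * H_num = (p + 1.3) + (3) = p + 4.3.
T(p) = (1)/(p + 4.3)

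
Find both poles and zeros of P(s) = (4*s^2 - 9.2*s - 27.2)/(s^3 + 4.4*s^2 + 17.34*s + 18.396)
Set denominator = 0: s^3 + 4.4*s^2 + 17.34*s + 18.396 = (s + 1.4)(s^2 + 3*s + 13.14) = 0 → Poles: -1.4, -1.5 + 3.3j, -1.5 - 3.3j
Set numerator = 0: 4*s^2 - 9.2*s - 27.2 = 4*(s - 4)(s + 1.7) = 0 → Zeros: -1.7, 4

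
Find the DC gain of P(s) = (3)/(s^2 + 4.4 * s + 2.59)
DC gain = P(0) = num(0)/den(0) = 3/2.59 = 1.158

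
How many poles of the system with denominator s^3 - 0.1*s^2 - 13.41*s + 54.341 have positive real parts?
s^3 - 0.1*s^2 - 13.41*s + 54.341 = (s + 4.9)(s^2 - 5*s + 11.09). Poles: -4.9, 2.5 + 2.2j, 2.5 - 2.2j. RHP poles (Re>0): 2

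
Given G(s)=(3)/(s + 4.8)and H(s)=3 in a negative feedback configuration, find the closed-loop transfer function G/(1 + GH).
Closed-loop T = G/(1+GH).
Numerator: G_num * H_den = 3.
Denominator: G_den * H_den + G_num * H_num = (s + 4.8) + (9) = s + 13.8.
T(s) = (3)/(s + 13.8)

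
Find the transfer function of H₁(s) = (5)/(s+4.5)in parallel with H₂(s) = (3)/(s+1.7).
Parallel: H = H₁ + H₂ = (n₁·d₂ + n₂·d₁)/(d₁·d₂).
n₁·d₂ = 5*s + 8.5. n₂·d₁ = 3*s + 13.5. Sum = 8*s + 22. d₁·d₂ = s^2 + 6.2*s + 7.65.
H(s) = (8*s + 22)/(s^2 + 6.2*s + 7.65)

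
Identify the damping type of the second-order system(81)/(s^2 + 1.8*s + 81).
Standard form: ωn²/(s²+2ζωn·s+ωn²) gives ωn=9, ζ=0.1.
Underdamped (ζ = 0.1 < 1)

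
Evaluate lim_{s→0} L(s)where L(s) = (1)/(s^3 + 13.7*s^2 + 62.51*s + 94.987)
DC gain = L(0) = num(0)/den(0) = 1/94.987 = 0.01053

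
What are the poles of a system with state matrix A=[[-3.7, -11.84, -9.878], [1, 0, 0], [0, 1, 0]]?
Eigenvalues solve det(λI - A) = 0.
Characteristic polynomial: λ^3 + 3.7*λ^2 + 11.84*λ + 9.878 = 0.
Factor: (λ + 1.1)(λ^2 + 2.6*λ + 8.98) = 0.
Roots: -1.1, -1.3 + 2.7j, -1.3 - 2.7j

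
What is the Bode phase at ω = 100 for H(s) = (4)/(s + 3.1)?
Substitute s = j*100: H(j100) = 0.00123881 - 0.0399616j.
∠H(j100) = atan2(Im, Re) = atan2(-0.0399616, 0.00123881) = -88.22°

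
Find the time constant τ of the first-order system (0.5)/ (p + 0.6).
First-order system: τ = -1/pole. Pole = -0.6. τ = -1/(-0.6) = 1.667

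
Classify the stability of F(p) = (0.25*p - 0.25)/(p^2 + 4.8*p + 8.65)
Denominator: p^2 + 4.8*p + 8.65. Poles: -2.4 + 1.7j, -2.4 - 1.7j. Stable (all poles in LHP)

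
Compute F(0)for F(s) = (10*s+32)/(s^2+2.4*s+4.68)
DC gain = F(0) = num(0)/den(0) = 32/4.68 = 6.838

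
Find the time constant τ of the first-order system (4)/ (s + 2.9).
First-order system: τ = -1/pole. Pole = -2.9. τ = -1/(-2.9) = 0.3448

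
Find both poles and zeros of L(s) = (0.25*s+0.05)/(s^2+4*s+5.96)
Set denominator = 0: s^2 + 4*s + 5.96 = 0 → Poles: -2 + 1.4j, -2 - 1.4j
Set numerator = 0: 0.25*s + 0.05 = 0 → Zeros: -0.2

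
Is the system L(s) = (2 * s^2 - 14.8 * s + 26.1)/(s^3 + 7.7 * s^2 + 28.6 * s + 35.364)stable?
Denominator: s^3 + 7.7*s^2 + 28.6*s + 35.364 = (s + 2.1)(s^2 + 5.6*s + 16.84). Poles: -2.1, -2.8 + 3j, -2.8 - 3j. All Re(p)<0: Yes (stable)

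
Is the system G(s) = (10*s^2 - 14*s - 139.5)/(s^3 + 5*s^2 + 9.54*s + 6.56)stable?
Denominator: s^3 + 5*s^2 + 9.54*s + 6.56 = (s + 1.6)(s^2 + 3.4*s + 4.1). Poles: -1.6, -1.7 + 1.1j, -1.7 - 1.1j. All Re(p)<0: Yes (stable)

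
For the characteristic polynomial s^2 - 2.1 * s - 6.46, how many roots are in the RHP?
s^2 - 2.1*s - 6.46 = (s - 3.8)(s + 1.7). Poles: -1.7, 3.8. RHP poles (Re>0): 1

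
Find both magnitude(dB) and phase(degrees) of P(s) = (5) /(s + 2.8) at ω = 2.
Substitute s = j*2: P(j2) = 1.18243 - 0.844595j.
|P| = 20*log₁₀(sqrt(Re²+Im²)) = 3.25 dB.
∠P = atan2(Im, Re) = -35.54°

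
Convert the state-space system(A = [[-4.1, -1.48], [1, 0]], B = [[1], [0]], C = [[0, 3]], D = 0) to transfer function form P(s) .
P(s) = C(sI - A)⁻¹B + D.
Characteristic polynomial det(sI - A) = s^2 + 4.1*s + 1.48.
Numerator from C·adj(sI-A)·B + D·det(sI-A) = 3.
P(s) = (3)/(s^2 + 4.1*s + 1.48)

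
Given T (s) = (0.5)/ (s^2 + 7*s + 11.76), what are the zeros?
Numerator is a nonzero constant (0.5) → Zeros: none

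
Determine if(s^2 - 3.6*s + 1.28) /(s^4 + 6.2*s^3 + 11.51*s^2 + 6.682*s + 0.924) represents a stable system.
Denominator: s^4 + 6.2*s^3 + 11.51*s^2 + 6.682*s + 0.924 = (s + 3.3)(s + 0.2)(s + 2)(s + 0.7). Poles: -0.2, -0.7, -2, -3.3. All Re(p)<0: Yes (stable)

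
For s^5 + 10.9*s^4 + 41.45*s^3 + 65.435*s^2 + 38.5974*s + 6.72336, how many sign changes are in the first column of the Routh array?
Routh array:
s^5: [1, 41.45, 38.5974]; s^4: [10.9, 65.435, 6.72336]; s^3: [35.4468, 37.9806]; s^2: [53.7559, 6.72336]; s^1: [33.5472]; s^0: [6.72336]
First column: [1, 10.9, 35.4468, 53.7559, 33.5472, 6.72336]. Sign changes = 0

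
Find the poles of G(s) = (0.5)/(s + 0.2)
Set denominator = 0: s + 0.2 = 0 → Poles: -0.2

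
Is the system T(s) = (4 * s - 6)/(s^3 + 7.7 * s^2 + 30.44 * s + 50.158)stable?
Denominator: s^3 + 7.7*s^2 + 30.44*s + 50.158 = (s + 3.1)(s^2 + 4.6*s + 16.18). Poles: -2.3 + 3.3j, -2.3 - 3.3j, -3.1. All Re(p)<0: Yes (stable)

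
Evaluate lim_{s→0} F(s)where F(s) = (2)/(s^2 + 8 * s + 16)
DC gain = F(0) = num(0)/den(0) = 2/16 = 0.125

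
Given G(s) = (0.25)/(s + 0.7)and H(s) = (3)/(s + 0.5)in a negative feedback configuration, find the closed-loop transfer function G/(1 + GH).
Closed-loop T = G/(1+GH).
Numerator: G_num * H_den = 0.25*s + 0.125.
Denominator: G_den * H_den + G_num * H_num = (s^2 + 1.2*s + 0.35) + (0.75) = s^2 + 1.2*s + 1.1.
T(s) = (0.25*s + 0.125)/(s^2 + 1.2*s + 1.1)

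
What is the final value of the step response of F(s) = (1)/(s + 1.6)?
FVT: lim_{t→∞} y(t) = lim_{s→0} s*Y(s) where Y(s) = F(s)/s.
= lim_{s→0} F(s) = F(0) = num(0)/den(0) = 1/1.6 = 0.625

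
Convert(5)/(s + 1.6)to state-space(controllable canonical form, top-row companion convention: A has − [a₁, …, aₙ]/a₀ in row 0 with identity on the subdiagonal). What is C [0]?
Reachable canonical form: C = numerator coefficients (right-aligned, zero-padded to length n).
num = 5, C = [[5]].
C[0] = 5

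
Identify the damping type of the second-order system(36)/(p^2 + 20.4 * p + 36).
Standard form: ωn²/(p²+2ζωn·p+ωn²) gives ωn=6, ζ=1.7.
Overdamped (ζ = 1.7 > 1)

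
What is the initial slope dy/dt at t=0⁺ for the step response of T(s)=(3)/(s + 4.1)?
IVT: y'(0⁺) = lim_{s→∞} s²·Y(s) = lim_{s→∞} s·T(s).
deg(num) = 0, deg(den) = 1, relative degree = 1, so s·T(s) → (leading num)/(leading den) = 3/1 = 3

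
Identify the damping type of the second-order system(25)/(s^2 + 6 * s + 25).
Standard form: ωn²/(s²+2ζωn·s+ωn²) gives ωn=5, ζ=0.6.
Underdamped (ζ = 0.6 < 1)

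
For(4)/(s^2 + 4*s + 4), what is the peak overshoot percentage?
Standard form: ωn²/(s²+2ζωn·s+ωn²) → ωn = 2, ζ = 1.
ζ ≥ 1, so the response is non-oscillatory: peak overshoot = 0%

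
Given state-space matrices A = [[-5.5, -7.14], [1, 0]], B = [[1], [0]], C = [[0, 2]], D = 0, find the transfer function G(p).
G(p) = C(pI - A)⁻¹B + D.
Characteristic polynomial det(pI - A) = p^2 + 5.5*p + 7.14.
Numerator from C·adj(pI-A)·B + D·det(pI-A) = 2.
G(p) = (2)/(p^2 + 5.5*p + 7.14)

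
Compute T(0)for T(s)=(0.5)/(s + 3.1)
DC gain = T(0) = num(0)/den(0) = 0.5/3.1 = 0.1613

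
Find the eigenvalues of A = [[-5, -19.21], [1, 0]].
Eigenvalues solve det(λI - A) = 0.
Characteristic polynomial: λ^2 + 5*λ + 19.21 = 0.
Roots: -2.5 + 3.6j, -2.5 - 3.6j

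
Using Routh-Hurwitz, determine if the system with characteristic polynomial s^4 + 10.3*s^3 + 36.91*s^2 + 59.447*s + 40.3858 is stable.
Routh array:
s^4: [1, 36.91, 40.3858]; s^3: [10.3, 59.447]; s^2: [31.1384, 40.3858]; s^1: [46.0882]; s^0: [40.3858]
First column: [1, 10.3, 31.1384, 46.0882, 40.3858]. Sign changes = 0.
Yes, stable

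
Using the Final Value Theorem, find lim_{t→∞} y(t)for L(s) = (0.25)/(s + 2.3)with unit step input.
FVT: lim_{t→∞} y(t) = lim_{s→0} s*Y(s) where Y(s) = L(s)/s.
= lim_{s→0} L(s) = L(0) = num(0)/den(0) = 0.25/2.3 = 0.1087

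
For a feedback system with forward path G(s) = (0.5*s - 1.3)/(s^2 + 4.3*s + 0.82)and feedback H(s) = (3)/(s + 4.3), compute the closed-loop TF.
Closed-loop T = G/(1+GH).
Numerator: G_num * H_den = 0.5*s^2 + 0.85*s - 5.59.
Denominator: G_den * H_den + G_num * H_num = (s^3 + 8.6*s^2 + 19.31*s + 3.526) + (1.5*s - 3.9) = s^3 + 8.6*s^2 + 20.81*s - 0.374.
T(s) = (0.5*s^2 + 0.85*s - 5.59)/(s^3 + 8.6*s^2 + 20.81*s - 0.374)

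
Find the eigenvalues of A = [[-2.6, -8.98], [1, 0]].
Eigenvalues solve det(λI - A) = 0.
Characteristic polynomial: λ^2 + 2.6*λ + 8.98 = 0.
Roots: -1.3 + 2.7j, -1.3 - 2.7j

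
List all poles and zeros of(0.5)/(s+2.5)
Set denominator = 0: s + 2.5 = 0 → Poles: -2.5
Numerator is a nonzero constant (0.5) → Zeros: none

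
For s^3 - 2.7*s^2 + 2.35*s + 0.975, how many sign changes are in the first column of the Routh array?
Routh array:
s^3: [1, 2.35]; s^2: [-2.7, 0.975]; s^1: [2.71111]; s^0: [0.975]
First column: [1, -2.7, 2.71111, 0.975]. Sign changes = 2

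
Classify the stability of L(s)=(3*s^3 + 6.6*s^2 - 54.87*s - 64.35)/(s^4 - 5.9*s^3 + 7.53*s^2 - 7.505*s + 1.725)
Denominator: s^4 - 5.9*s^3 + 7.53*s^2 - 7.505*s + 1.725 = (s - 4.6)(s - 0.3)(s^2 - s + 1.25). Poles: 0.3, 0.5 + 1j, 0.5 - 1j, 4.6. Unstable (4 pole(s) in RHP)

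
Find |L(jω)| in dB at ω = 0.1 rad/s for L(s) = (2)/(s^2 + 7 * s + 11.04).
Substitute s = j*0.1: L(j0.1) = 0.180596 - 0.0114612j.
|L(j0.1)| = sqrt(Re² + Im²) = 0.181.
20*log₁₀(0.181) = -14.85 dB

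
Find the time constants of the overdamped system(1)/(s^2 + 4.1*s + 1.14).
Overdamped: real poles at -3.8, -0.3. τ = -1/pole → τ₁ = 0.2632, τ₂ = 3.333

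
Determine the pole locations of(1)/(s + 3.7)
Set denominator = 0: s + 3.7 = 0 → Poles: -3.7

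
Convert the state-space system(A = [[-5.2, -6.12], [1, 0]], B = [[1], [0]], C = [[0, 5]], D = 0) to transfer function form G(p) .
G(p) = C(pI - A)⁻¹B + D.
Characteristic polynomial det(pI - A) = p^2 + 5.2*p + 6.12.
Numerator from C·adj(pI-A)·B + D·det(pI-A) = 5.
G(p) = (5)/(p^2 + 5.2*p + 6.12)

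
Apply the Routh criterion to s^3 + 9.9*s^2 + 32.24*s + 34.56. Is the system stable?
Routh array:
s^3: [1, 32.24]; s^2: [9.9, 34.56]; s^1: [28.7491]; s^0: [34.56]
First column: [1, 9.9, 28.7491, 34.56]. Sign changes = 0.
Yes, stable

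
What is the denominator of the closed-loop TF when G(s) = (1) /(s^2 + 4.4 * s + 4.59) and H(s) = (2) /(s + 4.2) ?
Characteristic poly = G_den * H_den + G_num * H_num = (s^3 + 8.6*s^2 + 23.07*s + 19.278) + (2) = s^3 + 8.6*s^2 + 23.07*s + 21.278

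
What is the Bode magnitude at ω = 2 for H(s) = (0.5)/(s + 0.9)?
Substitute s = j*2: H(j2) = 0.0935551 - 0.2079j.
|H(j2)| = sqrt(Re² + Im²) = 0.228.
20*log₁₀(0.228) = -12.84 dB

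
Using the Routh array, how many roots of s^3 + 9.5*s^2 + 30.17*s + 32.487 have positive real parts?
Routh array:
s^3: [1, 30.17]; s^2: [9.5, 32.487]; s^1: [26.7503]; s^0: [32.487]
First column: [1, 9.5, 26.7503, 32.487]. Sign changes = RHP roots = 0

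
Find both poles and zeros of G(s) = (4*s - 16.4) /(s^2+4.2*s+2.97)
Set denominator = 0: s^2 + 4.2*s + 2.97 = (s + 0.9)(s + 3.3) = 0 → Poles: -0.9, -3.3
Set numerator = 0: 4*s - 16.4 = 0 → Zeros: 4.1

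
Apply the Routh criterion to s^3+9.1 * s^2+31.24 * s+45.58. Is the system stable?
Routh array:
s^3: [1, 31.24]; s^2: [9.1, 45.58]; s^1: [26.2312]; s^0: [45.58]
First column: [1, 9.1, 26.2312, 45.58]. Sign changes = 0.
Yes, stable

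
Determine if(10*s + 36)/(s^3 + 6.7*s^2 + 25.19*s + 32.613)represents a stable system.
Denominator: s^3 + 6.7*s^2 + 25.19*s + 32.613 = (s + 2.1)(s^2 + 4.6*s + 15.53). Poles: -2.1, -2.3 + 3.2j, -2.3 - 3.2j. All Re(p)<0: Yes (stable)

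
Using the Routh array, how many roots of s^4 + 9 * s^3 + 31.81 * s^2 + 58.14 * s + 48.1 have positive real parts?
Routh array:
s^4: [1, 31.81, 48.1]; s^3: [9, 58.14]; s^2: [25.35, 48.1]; s^1: [41.0631]; s^0: [48.1]
First column: [1, 9, 25.35, 41.0631, 48.1]. Sign changes = RHP roots = 0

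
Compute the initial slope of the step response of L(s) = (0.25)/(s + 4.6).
IVT: y'(0⁺) = lim_{s→∞} s²·Y(s) = lim_{s→∞} s·L(s).
deg(num) = 0, deg(den) = 1, relative degree = 1, so s·L(s) → (leading num)/(leading den) = 0.25/1 = 0.25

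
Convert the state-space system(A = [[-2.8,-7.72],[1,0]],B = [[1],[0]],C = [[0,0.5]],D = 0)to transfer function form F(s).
F(s) = C(sI - A)⁻¹B + D.
Characteristic polynomial det(sI - A) = s^2 + 2.8*s + 7.72.
Numerator from C·adj(sI-A)·B + D·det(sI-A) = 0.5.
F(s) = (0.5)/(s^2 + 2.8*s + 7.72)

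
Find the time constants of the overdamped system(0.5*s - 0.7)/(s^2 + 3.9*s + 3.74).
Overdamped: real poles at -1.7, -2.2. τ = -1/pole → τ₁ = 0.5882, τ₂ = 0.4545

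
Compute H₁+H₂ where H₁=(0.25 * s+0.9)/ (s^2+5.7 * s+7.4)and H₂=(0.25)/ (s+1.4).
Parallel: H = H₁ + H₂ = (n₁·d₂ + n₂·d₁)/(d₁·d₂).
n₁·d₂ = 0.25*s^2 + 1.25*s + 1.26. n₂·d₁ = 0.25*s^2 + 1.425*s + 1.85. Sum = 0.5*s^2 + 2.675*s + 3.11. d₁·d₂ = s^3 + 7.1*s^2 + 15.38*s + 10.36.
H(s) = (0.5*s^2 + 2.675*s + 3.11)/(s^3 + 7.1*s^2 + 15.38*s + 10.36)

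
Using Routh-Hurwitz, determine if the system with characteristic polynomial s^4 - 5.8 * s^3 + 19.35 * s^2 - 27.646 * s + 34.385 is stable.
Routh array:
s^4: [1, 19.35, 34.385]; s^3: [-5.8, -27.646]; s^2: [14.5834, 34.385]; s^1: [-13.9707]; s^0: [34.385]
First column: [1, -5.8, 14.5834, -13.9707, 34.385]. Sign changes = 4.
No, unstable (4 RHP root(s))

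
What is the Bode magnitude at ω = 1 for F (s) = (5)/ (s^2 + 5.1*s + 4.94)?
Substitute s = j*1: F(j1) = 0.474315 - 0.613961j.
|F(j1)| = sqrt(Re² + Im²) = 0.7758.
20*log₁₀(0.7758) = -2.20 dB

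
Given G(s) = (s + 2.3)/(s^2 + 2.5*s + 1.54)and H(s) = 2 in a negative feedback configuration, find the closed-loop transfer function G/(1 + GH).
Closed-loop T = G/(1+GH).
Numerator: G_num * H_den = s + 2.3.
Denominator: G_den * H_den + G_num * H_num = (s^2 + 2.5*s + 1.54) + (2*s + 4.6) = s^2 + 4.5*s + 6.14.
T(s) = (s + 2.3)/(s^2 + 4.5*s + 6.14)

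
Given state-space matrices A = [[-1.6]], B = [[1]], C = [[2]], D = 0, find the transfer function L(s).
L(s) = C(sI - A)⁻¹B + D.
Characteristic polynomial det(sI - A) = s + 1.6.
Numerator from C·adj(sI-A)·B + D·det(sI-A) = 2.
L(s) = (2)/(s + 1.6)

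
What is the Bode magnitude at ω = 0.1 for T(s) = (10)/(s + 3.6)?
Substitute s = j*0.1: T(j0.1) = 2.77564 - 0.077101j.
|T(j0.1)| = sqrt(Re² + Im²) = 2.777.
20*log₁₀(2.777) = 8.87 dB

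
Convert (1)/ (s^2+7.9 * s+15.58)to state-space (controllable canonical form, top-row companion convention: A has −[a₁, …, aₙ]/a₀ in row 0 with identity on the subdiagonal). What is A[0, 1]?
Reachable canonical form for den = s^2 + 7.9*s + 15.58: top row of A = -[a₁,a₂,...,aₙ]/a₀, ones on the subdiagonal, zeros elsewhere.
A = [[-7.9, -15.58], [1, 0]].
A[0,1] = -15.58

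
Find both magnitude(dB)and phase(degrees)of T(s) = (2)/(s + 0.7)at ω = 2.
Substitute s = j*2: T(j2) = 0.311804 - 0.890869j.
|T| = 20*log₁₀(sqrt(Re²+Im²)) = -0.50 dB.
∠T = atan2(Im, Re) = -70.71°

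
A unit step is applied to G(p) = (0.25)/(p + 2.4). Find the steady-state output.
FVT: lim_{t→∞} y(t) = lim_{p→0} p*Y(p) where Y(p) = G(p)/p.
= lim_{p→0} G(p) = G(0) = num(0)/den(0) = 0.25/2.4 = 0.1042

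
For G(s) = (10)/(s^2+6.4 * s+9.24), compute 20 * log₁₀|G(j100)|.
Substitute s = j*100: G(j100) = -0.000996834 - 6.38564e-05j.
|G(j100)| = sqrt(Re² + Im²) = 0.0009989.
20*log₁₀(0.0009989) = -60.01 dB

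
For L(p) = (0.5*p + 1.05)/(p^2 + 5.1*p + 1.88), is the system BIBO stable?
Denominator: p^2 + 5.1*p + 1.88 = (p + 0.4)(p + 4.7). Poles: -0.4, -4.7. All Re(p)<0: Yes (stable)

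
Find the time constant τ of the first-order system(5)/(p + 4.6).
First-order system: τ = -1/pole. Pole = -4.6. τ = -1/(-4.6) = 0.2174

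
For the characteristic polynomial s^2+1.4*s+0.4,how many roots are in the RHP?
s^2 + 1.4*s + 0.4 = (s + 0.4)(s + 1). Poles: -0.4, -1. RHP poles (Re>0): 0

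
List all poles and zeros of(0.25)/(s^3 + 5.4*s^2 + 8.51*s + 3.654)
Set denominator = 0: s^3 + 5.4*s^2 + 8.51*s + 3.654 = (s + 0.7)(s + 1.8)(s + 2.9) = 0 → Poles: -0.7, -1.8, -2.9
Numerator is a nonzero constant (0.25) → Zeros: none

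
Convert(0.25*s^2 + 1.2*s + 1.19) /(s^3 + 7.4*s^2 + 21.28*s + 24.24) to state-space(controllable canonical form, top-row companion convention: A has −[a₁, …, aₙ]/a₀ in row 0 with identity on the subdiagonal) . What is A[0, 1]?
Reachable canonical form for den = s^3 + 7.4*s^2 + 21.28*s + 24.24: top row of A = -[a₁,a₂,...,aₙ]/a₀, ones on the subdiagonal, zeros elsewhere.
A = [[-7.4, -21.28, -24.24], [1, 0, 0], [0, 1, 0]].
A[0,1] = -21.28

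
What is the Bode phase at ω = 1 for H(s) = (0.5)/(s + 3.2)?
Substitute s = j*1: H(j1) = 0.142349 - 0.044484j.
∠H(j1) = atan2(Im, Re) = atan2(-0.044484, 0.142349) = -17.35°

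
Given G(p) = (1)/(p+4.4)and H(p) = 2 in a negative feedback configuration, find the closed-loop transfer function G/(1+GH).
Closed-loop T = G/(1+GH).
Numerator: G_num * H_den = 1.
Denominator: G_den * H_den + G_num * H_num = (p + 4.4) + (2) = p + 6.4.
T(p) = (1)/(p + 6.4)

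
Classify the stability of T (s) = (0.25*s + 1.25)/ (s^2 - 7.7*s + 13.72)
Denominator: s^2 - 7.7*s + 13.72 = (s - 4.9)(s - 2.8). Poles: 2.8, 4.9. Unstable (2 pole(s) in RHP)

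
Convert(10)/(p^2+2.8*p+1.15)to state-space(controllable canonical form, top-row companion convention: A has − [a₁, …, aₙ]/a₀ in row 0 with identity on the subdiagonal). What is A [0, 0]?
Reachable canonical form for den = p^2 + 2.8*p + 1.15: top row of A = -[a₁,a₂,...,aₙ]/a₀, ones on the subdiagonal, zeros elsewhere.
A = [[-2.8, -1.15], [1, 0]].
A[0,0] = -2.8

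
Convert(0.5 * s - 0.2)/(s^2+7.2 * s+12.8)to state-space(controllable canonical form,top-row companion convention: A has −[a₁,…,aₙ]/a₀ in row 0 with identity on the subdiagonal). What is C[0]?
Reachable canonical form: C = numerator coefficients (right-aligned, zero-padded to length n).
num = 0.5*s - 0.2, C = [[0.5, -0.2]].
C[0] = 0.5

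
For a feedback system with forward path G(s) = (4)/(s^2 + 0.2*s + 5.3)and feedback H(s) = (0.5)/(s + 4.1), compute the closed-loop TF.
Closed-loop T = G/(1+GH).
Numerator: G_num * H_den = 4*s + 16.4.
Denominator: G_den * H_den + G_num * H_num = (s^3 + 4.3*s^2 + 6.12*s + 21.73) + (2) = s^3 + 4.3*s^2 + 6.12*s + 23.73.
T(s) = (4*s + 16.4)/(s^3 + 4.3*s^2 + 6.12*s + 23.73)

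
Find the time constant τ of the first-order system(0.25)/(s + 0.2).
First-order system: τ = -1/pole. Pole = -0.2. τ = -1/(-0.2) = 5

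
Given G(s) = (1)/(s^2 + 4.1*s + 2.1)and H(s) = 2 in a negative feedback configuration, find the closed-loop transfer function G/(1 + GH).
Closed-loop T = G/(1+GH).
Numerator: G_num * H_den = 1.
Denominator: G_den * H_den + G_num * H_num = (s^2 + 4.1*s + 2.1) + (2) = s^2 + 4.1*s + 4.1.
T(s) = (1)/(s^2 + 4.1*s + 4.1)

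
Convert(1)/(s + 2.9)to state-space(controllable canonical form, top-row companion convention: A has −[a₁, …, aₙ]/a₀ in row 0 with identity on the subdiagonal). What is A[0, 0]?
Reachable canonical form for den = s + 2.9: top row of A = -[a₁,a₂,...,aₙ]/a₀, ones on the subdiagonal, zeros elsewhere.
A = [[-2.9]].
A[0,0] = -2.9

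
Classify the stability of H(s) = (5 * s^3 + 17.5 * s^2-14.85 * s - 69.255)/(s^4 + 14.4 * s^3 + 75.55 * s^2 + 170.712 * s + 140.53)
Denominator: s^4 + 14.4*s^3 + 75.55*s^2 + 170.712*s + 140.53 = (s + 4.7)(s + 2.6)(s + 4.6)(s + 2.5). Poles: -2.5, -2.6, -4.6, -4.7. Stable (all poles in LHP)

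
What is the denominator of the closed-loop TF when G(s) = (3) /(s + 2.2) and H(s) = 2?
Characteristic poly = G_den * H_den + G_num * H_num = (s + 2.2) + (6) = s + 8.2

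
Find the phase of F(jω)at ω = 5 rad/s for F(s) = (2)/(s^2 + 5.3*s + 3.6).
Substitute s = j*5: F(j5) = -0.0368899 - 0.0456814j.
∠F(j5) = atan2(Im, Re) = atan2(-0.0456814, -0.0368899) = -128.92°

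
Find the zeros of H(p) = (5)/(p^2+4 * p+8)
Numerator is a nonzero constant (5) → Zeros: none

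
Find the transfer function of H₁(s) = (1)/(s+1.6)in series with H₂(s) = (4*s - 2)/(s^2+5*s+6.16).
Series: H = H₁ · H₂ = (n₁·n₂)/(d₁·d₂).
Num: n₁·n₂ = 4*s - 2. Den: d₁·d₂ = s^3 + 6.6*s^2 + 14.16*s + 9.856.
H(s) = (4*s - 2)/(s^3 + 6.6*s^2 + 14.16*s + 9.856)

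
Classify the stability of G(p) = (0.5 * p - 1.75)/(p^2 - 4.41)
Denominator: p^2 - 4.41 = (p - 2.1)(p + 2.1). Poles: -2.1, 2.1. Unstable (1 pole(s) in RHP)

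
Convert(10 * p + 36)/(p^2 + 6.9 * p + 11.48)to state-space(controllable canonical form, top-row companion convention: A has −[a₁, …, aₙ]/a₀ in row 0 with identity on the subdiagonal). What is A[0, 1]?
Reachable canonical form for den = p^2 + 6.9*p + 11.48: top row of A = -[a₁,a₂,...,aₙ]/a₀, ones on the subdiagonal, zeros elsewhere.
A = [[-6.9, -11.48], [1, 0]].
A[0,1] = -11.48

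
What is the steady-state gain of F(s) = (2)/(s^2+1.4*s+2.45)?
DC gain = F(0) = num(0)/den(0) = 2/2.45 = 0.8163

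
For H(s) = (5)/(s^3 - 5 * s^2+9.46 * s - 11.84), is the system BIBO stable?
Denominator: s^3 - 5*s^2 + 9.46*s - 11.84 = (s - 3.2)(s^2 - 1.8*s + 3.7). Poles: 0.9 + 1.7j, 0.9 - 1.7j, 3.2. All Re(p)<0: No (unstable)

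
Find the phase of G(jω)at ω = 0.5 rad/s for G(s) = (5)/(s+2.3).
Substitute s = j*0.5: G(j0.5) = 2.07581 - 0.451264j.
∠G(j0.5) = atan2(Im, Re) = atan2(-0.451264, 2.07581) = -12.26°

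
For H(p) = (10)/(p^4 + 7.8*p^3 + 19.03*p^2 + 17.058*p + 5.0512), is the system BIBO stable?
Denominator: p^4 + 7.8*p^3 + 19.03*p^2 + 17.058*p + 5.0512 = (p + 0.8)(p + 0.7)(p + 4.1)(p + 2.2). Poles: -0.7, -0.8, -2.2, -4.1. All Re(p)<0: Yes (stable)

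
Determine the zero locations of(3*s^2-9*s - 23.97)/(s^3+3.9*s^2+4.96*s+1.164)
Set numerator = 0: 3*s^2 - 9*s - 23.97 = 3*(s + 1.7)(s - 4.7) = 0 → Zeros: -1.7, 4.7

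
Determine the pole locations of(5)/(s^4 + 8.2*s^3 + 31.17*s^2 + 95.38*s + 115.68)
Set denominator = 0: s^4 + 8.2*s^3 + 31.17*s^2 + 95.38*s + 115.68 = (s + 4.8)(s + 2)(s^2 + 1.4*s + 12.05) = 0 → Poles: -0.7 + 3.4j, -0.7 - 3.4j, -2, -4.8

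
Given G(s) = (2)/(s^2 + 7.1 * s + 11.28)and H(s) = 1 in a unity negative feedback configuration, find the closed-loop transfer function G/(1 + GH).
Closed-loop T = G/(1+GH).
Numerator: G_num * H_den = 2.
Denominator: G_den * H_den + G_num * H_num = (s^2 + 7.1*s + 11.28) + (2) = s^2 + 7.1*s + 13.28.
T(s) = (2)/(s^2 + 7.1*s + 13.28)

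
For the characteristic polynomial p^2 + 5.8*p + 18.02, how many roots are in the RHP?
Poles: -2.9 + 3.1j, -2.9 - 3.1j. RHP poles (Re>0): 0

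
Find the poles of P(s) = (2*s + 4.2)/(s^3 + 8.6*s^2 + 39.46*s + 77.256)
Set denominator = 0: s^3 + 8.6*s^2 + 39.46*s + 77.256 = (s + 3.6)(s^2 + 5*s + 21.46) = 0 → Poles: -2.5 + 3.9j, -2.5 - 3.9j, -3.6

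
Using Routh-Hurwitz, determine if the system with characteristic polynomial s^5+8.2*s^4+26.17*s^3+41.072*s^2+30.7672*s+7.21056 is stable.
Routh array:
s^5: [1, 26.17, 30.7672]; s^4: [8.2, 41.072, 7.21056]; s^3: [21.1612, 29.8879]; s^2: [29.4904, 7.21056]; s^1: [24.7138]; s^0: [7.21056]
First column: [1, 8.2, 21.1612, 29.4904, 24.7138, 7.21056]. Sign changes = 0.
Yes, stable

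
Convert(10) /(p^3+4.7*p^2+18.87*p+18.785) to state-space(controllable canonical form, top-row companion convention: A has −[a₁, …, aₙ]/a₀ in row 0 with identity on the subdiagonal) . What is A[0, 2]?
Reachable canonical form for den = p^3 + 4.7*p^2 + 18.87*p + 18.785: top row of A = -[a₁,a₂,...,aₙ]/a₀, ones on the subdiagonal, zeros elsewhere.
A = [[-4.7, -18.87, -18.785], [1, 0, 0], [0, 1, 0]].
A[0,2] = -18.785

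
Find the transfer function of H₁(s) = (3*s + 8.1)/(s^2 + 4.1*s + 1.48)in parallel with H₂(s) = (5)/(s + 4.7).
Parallel: H = H₁ + H₂ = (n₁·d₂ + n₂·d₁)/(d₁·d₂).
n₁·d₂ = 3*s^2 + 22.2*s + 38.07. n₂·d₁ = 5*s^2 + 20.5*s + 7.4. Sum = 8*s^2 + 42.7*s + 45.47. d₁·d₂ = s^3 + 8.8*s^2 + 20.75*s + 6.956.
H(s) = (8*s^2 + 42.7*s + 45.47)/(s^3 + 8.8*s^2 + 20.75*s + 6.956)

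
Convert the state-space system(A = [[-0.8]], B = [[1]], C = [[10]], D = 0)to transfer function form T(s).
T(s) = C(sI - A)⁻¹B + D.
Characteristic polynomial det(sI - A) = s + 0.8.
Numerator from C·adj(sI-A)·B + D·det(sI-A) = 10.
T(s) = (10)/(s + 0.8)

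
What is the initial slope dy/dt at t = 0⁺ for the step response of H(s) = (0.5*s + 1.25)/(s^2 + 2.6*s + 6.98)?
IVT: y'(0⁺) = lim_{s→∞} s²·Y(s) = lim_{s→∞} s·H(s).
deg(num) = 1, deg(den) = 2, relative degree = 1, so s·H(s) → (leading num)/(leading den) = 0.5/1 = 0.5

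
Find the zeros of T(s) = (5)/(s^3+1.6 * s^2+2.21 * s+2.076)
Numerator is a nonzero constant (5) → Zeros: none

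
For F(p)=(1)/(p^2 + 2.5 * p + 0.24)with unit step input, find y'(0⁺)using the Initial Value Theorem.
IVT: y'(0⁺) = lim_{p→∞} p²·Y(p) = lim_{p→∞} p·F(p).
deg(num) = 0, deg(den) = 2, relative degree = 2 ≥ 2, so p·F(p) → 0. Initial slope = 0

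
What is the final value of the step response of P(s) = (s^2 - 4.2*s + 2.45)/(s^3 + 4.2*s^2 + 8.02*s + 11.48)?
FVT: lim_{t→∞} y(t) = lim_{s→0} s*Y(s) where Y(s) = P(s)/s.
= lim_{s→0} P(s) = P(0) = num(0)/den(0) = 2.45/11.48 = 0.2134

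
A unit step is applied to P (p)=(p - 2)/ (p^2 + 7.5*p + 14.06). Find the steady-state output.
FVT: lim_{t→∞} y(t) = lim_{p→0} p*Y(p) where Y(p) = P(p)/p.
= lim_{p→0} P(p) = P(0) = num(0)/den(0) = -2/14.06 = -0.1422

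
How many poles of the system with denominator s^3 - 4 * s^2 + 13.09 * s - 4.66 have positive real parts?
s^3 - 4*s^2 + 13.09*s - 4.66 = (s - 0.4)(s^2 - 3.6*s + 11.65). Poles: 0.4, 1.8 + 2.9j, 1.8 - 2.9j. RHP poles (Re>0): 3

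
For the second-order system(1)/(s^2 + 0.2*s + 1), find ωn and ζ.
Standard form: ωn²/(s²+2ζωn·s+ωn²).
const=1=ωn² → ωn=1, s coeff=0.2=2ζωn → ζ=0.1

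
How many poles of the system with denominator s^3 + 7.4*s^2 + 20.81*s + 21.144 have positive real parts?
s^3 + 7.4*s^2 + 20.81*s + 21.144 = (s + 2.4)(s^2 + 5*s + 8.81). Poles: -2.4, -2.5 + 1.6j, -2.5 - 1.6j. RHP poles (Re>0): 0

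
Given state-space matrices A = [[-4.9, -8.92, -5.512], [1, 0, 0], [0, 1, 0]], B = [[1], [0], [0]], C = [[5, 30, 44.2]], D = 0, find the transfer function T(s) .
T(s) = C(sI - A)⁻¹B + D.
Characteristic polynomial det(sI - A) = s^3 + 4.9*s^2 + 8.92*s + 5.512.
Numerator from C·adj(sI-A)·B + D·det(sI-A) = 5*s^2 + 30*s + 44.2.
T(s) = (5*s^2 + 30*s + 44.2)/(s^3 + 4.9*s^2 + 8.92*s + 5.512)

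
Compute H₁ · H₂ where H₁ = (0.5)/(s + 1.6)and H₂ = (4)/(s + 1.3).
Series: H = H₁ · H₂ = (n₁·n₂)/(d₁·d₂).
Num: n₁·n₂ = 2. Den: d₁·d₂ = s^2 + 2.9*s + 2.08.
H(s) = (2)/(s^2 + 2.9*s + 2.08)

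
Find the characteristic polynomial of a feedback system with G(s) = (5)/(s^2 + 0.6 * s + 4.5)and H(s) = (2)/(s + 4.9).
Characteristic poly = G_den * H_den + G_num * H_num = (s^3 + 5.5*s^2 + 7.44*s + 22.05) + (10) = s^3 + 5.5*s^2 + 7.44*s + 32.05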